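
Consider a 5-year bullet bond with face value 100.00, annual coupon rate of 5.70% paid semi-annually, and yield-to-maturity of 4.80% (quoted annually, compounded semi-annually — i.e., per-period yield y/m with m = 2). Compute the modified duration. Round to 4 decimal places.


Answer: Modified duration = 4.3299

Derivation:
Coupon per period c = face * coupon_rate / m = 2.850000
Periods per year m = 2; per-period yield y/m = 0.024000
Number of cashflows N = 10
Cashflows (t years, CF_t, discount factor 1/(1+y/m)^(m*t), PV):
  t = 0.5000: CF_t = 2.850000, DF = 0.976562, PV = 2.783203
  t = 1.0000: CF_t = 2.850000, DF = 0.953674, PV = 2.717972
  t = 1.5000: CF_t = 2.850000, DF = 0.931323, PV = 2.654269
  t = 2.0000: CF_t = 2.850000, DF = 0.909495, PV = 2.592060
  t = 2.5000: CF_t = 2.850000, DF = 0.888178, PV = 2.531308
  t = 3.0000: CF_t = 2.850000, DF = 0.867362, PV = 2.471981
  t = 3.5000: CF_t = 2.850000, DF = 0.847033, PV = 2.414044
  t = 4.0000: CF_t = 2.850000, DF = 0.827181, PV = 2.357465
  t = 4.5000: CF_t = 2.850000, DF = 0.807794, PV = 2.302212
  t = 5.0000: CF_t = 102.850000, DF = 0.788861, PV = 81.134344
Price P = sum_t PV_t = 103.958858
First compute Macaulay numerator sum_t t * PV_t:
  t * PV_t at t = 0.5000: 1.391602
  t * PV_t at t = 1.0000: 2.717972
  t * PV_t at t = 1.5000: 3.981404
  t * PV_t at t = 2.0000: 5.184120
  t * PV_t at t = 2.5000: 6.328271
  t * PV_t at t = 3.0000: 7.415943
  t * PV_t at t = 3.5000: 8.449154
  t * PV_t at t = 4.0000: 9.429859
  t * PV_t at t = 4.5000: 10.359952
  t * PV_t at t = 5.0000: 405.671721
Macaulay duration D = 460.929997 / 103.958858 = 4.433773
Modified duration = D / (1 + y/m) = 4.433773 / (1 + 0.024000) = 4.329857


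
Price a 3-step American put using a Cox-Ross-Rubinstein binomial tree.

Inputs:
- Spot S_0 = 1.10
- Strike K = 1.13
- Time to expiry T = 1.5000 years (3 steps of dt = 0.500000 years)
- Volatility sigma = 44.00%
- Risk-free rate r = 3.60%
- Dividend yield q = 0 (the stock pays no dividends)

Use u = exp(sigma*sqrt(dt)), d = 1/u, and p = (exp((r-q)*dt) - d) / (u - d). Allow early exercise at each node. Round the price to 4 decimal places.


dt = T/N = 0.500000
u = exp(sigma*sqrt(dt)) = 1.364963; d = 1/u = 0.732621
p = (exp((r-q)*dt) - d) / (u - d) = 0.451563
Discount per step: exp(-r*dt) = 0.982161
Stock lattice S(k, i) with i counting down-moves:
  k=0: S(0,0) = 1.1000
  k=1: S(1,0) = 1.5015; S(1,1) = 0.8059
  k=2: S(2,0) = 2.0494; S(2,1) = 1.1000; S(2,2) = 0.5904
  k=3: S(3,0) = 2.7974; S(3,1) = 1.5015; S(3,2) = 0.8059; S(3,3) = 0.4325
Terminal payoffs V(N, i) = max(K - S_T, 0):
  V(3,0) = 0.000000; V(3,1) = 0.000000; V(3,2) = 0.324117; V(3,3) = 0.697456
Backward induction: V(k, i) = exp(-r*dt) * [p * V(k+1, i) + (1-p) * V(k+1, i+1)]; then take max(V_cont, immediate exercise) for American.
  V(2,0) = exp(-r*dt) * [p*0.000000 + (1-p)*0.000000] = 0.000000; exercise = 0.000000; V(2,0) = max -> 0.000000
  V(2,1) = exp(-r*dt) * [p*0.000000 + (1-p)*0.324117] = 0.174587; exercise = 0.030000; V(2,1) = max -> 0.174587
  V(2,2) = exp(-r*dt) * [p*0.324117 + (1-p)*0.697456] = 0.519435; exercise = 0.539593; V(2,2) = max -> 0.539593
  V(1,0) = exp(-r*dt) * [p*0.000000 + (1-p)*0.174587] = 0.094042; exercise = 0.000000; V(1,0) = max -> 0.094042
  V(1,1) = exp(-r*dt) * [p*0.174587 + (1-p)*0.539593] = 0.368084; exercise = 0.324117; V(1,1) = max -> 0.368084
  V(0,0) = exp(-r*dt) * [p*0.094042 + (1-p)*0.368084] = 0.239978; exercise = 0.030000; V(0,0) = max -> 0.239978

Answer: Price = V(0,0) = 0.2400


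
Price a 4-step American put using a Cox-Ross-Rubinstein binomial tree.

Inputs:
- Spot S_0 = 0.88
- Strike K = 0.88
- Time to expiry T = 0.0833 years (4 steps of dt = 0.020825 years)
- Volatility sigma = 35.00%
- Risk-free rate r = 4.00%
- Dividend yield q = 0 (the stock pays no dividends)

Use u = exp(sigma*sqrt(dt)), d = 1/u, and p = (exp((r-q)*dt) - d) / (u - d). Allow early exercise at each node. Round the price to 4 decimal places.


Answer: Price = V(0,0) = 0.0324

Derivation:
dt = T/N = 0.020825
u = exp(sigma*sqrt(dt)) = 1.051805; d = 1/u = 0.950746
p = (exp((r-q)*dt) - d) / (u - d) = 0.495622
Discount per step: exp(-r*dt) = 0.999167
Stock lattice S(k, i) with i counting down-moves:
  k=0: S(0,0) = 0.8800
  k=1: S(1,0) = 0.9256; S(1,1) = 0.8367
  k=2: S(2,0) = 0.9735; S(2,1) = 0.8800; S(2,2) = 0.7954
  k=3: S(3,0) = 1.0240; S(3,1) = 0.9256; S(3,2) = 0.8367; S(3,3) = 0.7563
  k=4: S(4,0) = 1.0770; S(4,1) = 0.9735; S(4,2) = 0.8800; S(4,3) = 0.7954; S(4,4) = 0.7190
Terminal payoffs V(N, i) = max(K - S_T, 0):
  V(4,0) = 0.000000; V(4,1) = 0.000000; V(4,2) = 0.000000; V(4,3) = 0.084552; V(4,4) = 0.160980
Backward induction: V(k, i) = exp(-r*dt) * [p * V(k+1, i) + (1-p) * V(k+1, i+1)]; then take max(V_cont, immediate exercise) for American.
  V(3,0) = exp(-r*dt) * [p*0.000000 + (1-p)*0.000000] = 0.000000; exercise = 0.000000; V(3,0) = max -> 0.000000
  V(3,1) = exp(-r*dt) * [p*0.000000 + (1-p)*0.000000] = 0.000000; exercise = 0.000000; V(3,1) = max -> 0.000000
  V(3,2) = exp(-r*dt) * [p*0.000000 + (1-p)*0.084552] = 0.042611; exercise = 0.043343; V(3,2) = max -> 0.043343
  V(3,3) = exp(-r*dt) * [p*0.084552 + (1-p)*0.160980] = 0.122998; exercise = 0.123731; V(3,3) = max -> 0.123731
  V(2,0) = exp(-r*dt) * [p*0.000000 + (1-p)*0.000000] = 0.000000; exercise = 0.000000; V(2,0) = max -> 0.000000
  V(2,1) = exp(-r*dt) * [p*0.000000 + (1-p)*0.043343] = 0.021843; exercise = 0.000000; V(2,1) = max -> 0.021843
  V(2,2) = exp(-r*dt) * [p*0.043343 + (1-p)*0.123731] = 0.083819; exercise = 0.084552; V(2,2) = max -> 0.084552
  V(1,0) = exp(-r*dt) * [p*0.000000 + (1-p)*0.021843] = 0.011008; exercise = 0.000000; V(1,0) = max -> 0.011008
  V(1,1) = exp(-r*dt) * [p*0.021843 + (1-p)*0.084552] = 0.053427; exercise = 0.043343; V(1,1) = max -> 0.053427
  V(0,0) = exp(-r*dt) * [p*0.011008 + (1-p)*0.053427] = 0.032377; exercise = 0.000000; V(0,0) = max -> 0.032377


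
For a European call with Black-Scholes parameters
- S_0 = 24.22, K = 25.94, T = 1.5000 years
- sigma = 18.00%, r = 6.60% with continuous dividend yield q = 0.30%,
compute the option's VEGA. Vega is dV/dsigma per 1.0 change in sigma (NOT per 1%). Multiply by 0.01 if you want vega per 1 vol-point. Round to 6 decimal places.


Answer: Vega = 11.479400

Derivation:
d1 = 0.2276780722; d2 = 0.0072239954
phi(d1) = 0.3887350839; exp(-qT) = 0.9955101098; exp(-rT) = 0.9057427080
Vega = S * exp(-qT) * phi(d1) * sqrt(T) = 24.2200 * 0.9955101098 * 0.3887350839 * 1.2247448714 = 11.479400


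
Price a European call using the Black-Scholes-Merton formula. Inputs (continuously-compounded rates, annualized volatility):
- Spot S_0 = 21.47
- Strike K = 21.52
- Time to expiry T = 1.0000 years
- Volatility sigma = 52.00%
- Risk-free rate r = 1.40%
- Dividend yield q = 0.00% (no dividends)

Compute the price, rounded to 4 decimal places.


d1 = (ln(S/K) + (r - q + 0.5*sigma^2) * T) / (sigma * sqrt(T)) = 0.28244976
d2 = d1 - sigma * sqrt(T) = -0.23755024
exp(-rT) = 0.98609754; exp(-qT) = 1.00000000
C = S_0 * exp(-qT) * N(d1) - K * exp(-rT) * N(d2)
N(d1) = 0.61120067; N(d2) = 0.40611498
C = 21.4700 * 1.00000000 * 0.61120067 - 21.5200 * 0.98609754 * 0.40611498 = 4.5044

Answer: Price = 4.5044


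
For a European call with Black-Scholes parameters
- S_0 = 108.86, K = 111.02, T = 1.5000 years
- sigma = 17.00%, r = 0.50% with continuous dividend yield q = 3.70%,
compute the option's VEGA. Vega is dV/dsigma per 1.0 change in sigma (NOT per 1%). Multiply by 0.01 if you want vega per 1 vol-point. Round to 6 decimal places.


Answer: Vega = 49.105921

Derivation:
d1 = -0.2208033081; d2 = -0.4290099362
phi(d1) = 0.3893348208; exp(-qT) = 0.9460120237; exp(-rT) = 0.9925280548
Vega = S * exp(-qT) * phi(d1) * sqrt(T) = 108.8600 * 0.9460120237 * 0.3893348208 * 1.2247448714 = 49.105921


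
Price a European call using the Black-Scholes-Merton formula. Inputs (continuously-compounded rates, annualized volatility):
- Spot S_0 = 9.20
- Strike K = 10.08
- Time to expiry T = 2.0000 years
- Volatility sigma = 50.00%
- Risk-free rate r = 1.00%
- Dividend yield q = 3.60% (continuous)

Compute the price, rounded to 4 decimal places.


Answer: Price = 1.9381

Derivation:
d1 = (ln(S/K) + (r - q + 0.5*sigma^2) * T) / (sigma * sqrt(T)) = 0.15082619
d2 = d1 - sigma * sqrt(T) = -0.55628059
exp(-rT) = 0.98019867; exp(-qT) = 0.93053090
C = S_0 * exp(-qT) * N(d1) - K * exp(-rT) * N(d2)
N(d1) = 0.55994359; N(d2) = 0.28900953
C = 9.2000 * 0.93053090 * 0.55994359 - 10.0800 * 0.98019867 * 0.28900953 = 1.9381


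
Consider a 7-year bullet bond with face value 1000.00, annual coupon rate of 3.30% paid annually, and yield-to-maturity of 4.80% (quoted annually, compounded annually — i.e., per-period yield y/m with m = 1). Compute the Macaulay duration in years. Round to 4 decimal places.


Answer: Macaulay duration = 6.3282 years

Derivation:
Coupon per period c = face * coupon_rate / m = 33.000000
Periods per year m = 1; per-period yield y/m = 0.048000
Number of cashflows N = 7
Cashflows (t years, CF_t, discount factor 1/(1+y/m)^(m*t), PV):
  t = 1.0000: CF_t = 33.000000, DF = 0.954198, PV = 31.488550
  t = 2.0000: CF_t = 33.000000, DF = 0.910495, PV = 30.046326
  t = 3.0000: CF_t = 33.000000, DF = 0.868793, PV = 28.670158
  t = 4.0000: CF_t = 33.000000, DF = 0.829001, PV = 27.357021
  t = 5.0000: CF_t = 33.000000, DF = 0.791031, PV = 26.104028
  t = 6.0000: CF_t = 33.000000, DF = 0.754801, PV = 24.908424
  t = 7.0000: CF_t = 1033.000000, DF = 0.720230, PV = 743.997272
Price P = sum_t PV_t = 912.571779
Macaulay numerator sum_t t * PV_t:
  t * PV_t at t = 1.0000: 31.488550
  t * PV_t at t = 2.0000: 60.092652
  t * PV_t at t = 3.0000: 86.010475
  t * PV_t at t = 4.0000: 109.428085
  t * PV_t at t = 5.0000: 130.520140
  t * PV_t at t = 6.0000: 149.450542
  t * PV_t at t = 7.0000: 5207.980902
Macaulay duration D = (sum_t t * PV_t) / P = 5774.971346 / 912.571779 = 6.328238


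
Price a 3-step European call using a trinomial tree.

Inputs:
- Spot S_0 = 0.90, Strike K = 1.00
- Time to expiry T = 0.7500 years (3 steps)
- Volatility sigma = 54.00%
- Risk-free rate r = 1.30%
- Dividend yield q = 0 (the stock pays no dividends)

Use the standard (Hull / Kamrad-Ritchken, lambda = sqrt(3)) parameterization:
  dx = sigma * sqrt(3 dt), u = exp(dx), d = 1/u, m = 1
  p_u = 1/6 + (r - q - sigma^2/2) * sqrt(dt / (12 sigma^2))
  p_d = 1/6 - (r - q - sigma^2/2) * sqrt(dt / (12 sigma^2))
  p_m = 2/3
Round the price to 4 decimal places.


dt = T/N = 0.250000; dx = sigma*sqrt(3*dt) = 0.467654
u = exp(dx) = 1.596245; d = 1/u = 0.626470
p_u = 0.131170, p_m = 0.666667, p_d = 0.202163
Discount per step: exp(-r*dt) = 0.996755
Stock lattice S(k, j) with j the centered position index:
  k=0: S(0,+0) = 0.9000
  k=1: S(1,-1) = 0.5638; S(1,+0) = 0.9000; S(1,+1) = 1.4366
  k=2: S(2,-2) = 0.3532; S(2,-1) = 0.5638; S(2,+0) = 0.9000; S(2,+1) = 1.4366; S(2,+2) = 2.2932
  k=3: S(3,-3) = 0.2213; S(3,-2) = 0.3532; S(3,-1) = 0.5638; S(3,+0) = 0.9000; S(3,+1) = 1.4366; S(3,+2) = 2.2932; S(3,+3) = 3.6605
Terminal payoffs V(N, j) = max(S_T - K, 0):
  V(3,-3) = 0.000000; V(3,-2) = 0.000000; V(3,-1) = 0.000000; V(3,+0) = 0.000000; V(3,+1) = 0.436620; V(3,+2) = 1.293197; V(3,+3) = 2.660503
Backward induction: V(k, j) = exp(-r*dt) * [p_u * V(k+1, j+1) + p_m * V(k+1, j) + p_d * V(k+1, j-1)]
  V(2,-2) = exp(-r*dt) * [p_u*0.000000 + p_m*0.000000 + p_d*0.000000] = 0.000000
  V(2,-1) = exp(-r*dt) * [p_u*0.000000 + p_m*0.000000 + p_d*0.000000] = 0.000000
  V(2,+0) = exp(-r*dt) * [p_u*0.436620 + p_m*0.000000 + p_d*0.000000] = 0.057086
  V(2,+1) = exp(-r*dt) * [p_u*1.293197 + p_m*0.436620 + p_d*0.000000] = 0.459214
  V(2,+2) = exp(-r*dt) * [p_u*2.660503 + p_m*1.293197 + p_d*0.436620] = 1.295163
  V(1,-1) = exp(-r*dt) * [p_u*0.057086 + p_m*0.000000 + p_d*0.000000] = 0.007464
  V(1,+0) = exp(-r*dt) * [p_u*0.459214 + p_m*0.057086 + p_d*0.000000] = 0.097974
  V(1,+1) = exp(-r*dt) * [p_u*1.295163 + p_m*0.459214 + p_d*0.057086] = 0.485988
  V(0,+0) = exp(-r*dt) * [p_u*0.485988 + p_m*0.097974 + p_d*0.007464] = 0.130148

Answer: Price = V(0,0) = 0.1301


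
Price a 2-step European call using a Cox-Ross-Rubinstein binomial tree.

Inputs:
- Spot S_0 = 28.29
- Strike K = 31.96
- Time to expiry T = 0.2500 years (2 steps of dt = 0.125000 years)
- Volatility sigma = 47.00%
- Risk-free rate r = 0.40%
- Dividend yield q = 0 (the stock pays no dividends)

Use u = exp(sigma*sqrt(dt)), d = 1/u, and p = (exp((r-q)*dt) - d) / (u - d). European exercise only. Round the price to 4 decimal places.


Answer: Price = V(0,0) = 1.5821

Derivation:
dt = T/N = 0.125000
u = exp(sigma*sqrt(dt)) = 1.180774; d = 1/u = 0.846902
p = (exp((r-q)*dt) - d) / (u - d) = 0.460051
Discount per step: exp(-r*dt) = 0.999500
Stock lattice S(k, i) with i counting down-moves:
  k=0: S(0,0) = 28.2900
  k=1: S(1,0) = 33.4041; S(1,1) = 23.9589
  k=2: S(2,0) = 39.4427; S(2,1) = 28.2900; S(2,2) = 20.2908
Terminal payoffs V(N, i) = max(S_T - K, 0):
  V(2,0) = 7.482684; V(2,1) = 0.000000; V(2,2) = 0.000000
Backward induction: V(k, i) = exp(-r*dt) * [p * V(k+1, i) + (1-p) * V(k+1, i+1)].
  V(1,0) = exp(-r*dt) * [p*7.482684 + (1-p)*0.000000] = 3.440694
  V(1,1) = exp(-r*dt) * [p*0.000000 + (1-p)*0.000000] = 0.000000
  V(0,0) = exp(-r*dt) * [p*3.440694 + (1-p)*0.000000] = 1.582102


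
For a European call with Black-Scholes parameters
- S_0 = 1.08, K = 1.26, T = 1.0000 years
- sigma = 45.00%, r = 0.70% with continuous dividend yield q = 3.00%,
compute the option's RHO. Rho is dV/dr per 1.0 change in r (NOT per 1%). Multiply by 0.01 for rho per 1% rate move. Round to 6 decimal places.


Answer: Rho = 0.335409

Derivation:
d1 = -0.1686681774; d2 = -0.6186681774
phi(d1) = 0.3933077045; exp(-qT) = 0.9704455335; exp(-rT) = 0.9930244429
N(d2) = 0.2680674890
Rho = K*T*exp(-rT)*N(d2) = 1.2600 * 1.0000 * 0.9930244429 * 0.2680674890 = 0.335409


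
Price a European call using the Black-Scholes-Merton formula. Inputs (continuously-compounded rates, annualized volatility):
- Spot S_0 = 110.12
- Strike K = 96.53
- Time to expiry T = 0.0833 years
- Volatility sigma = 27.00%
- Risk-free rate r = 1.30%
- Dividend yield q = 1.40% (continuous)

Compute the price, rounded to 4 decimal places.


d1 = (ln(S/K) + (r - q + 0.5*sigma^2) * T) / (sigma * sqrt(T)) = 1.72816032
d2 = d1 - sigma * sqrt(T) = 1.65023362
exp(-rT) = 0.99891769; exp(-qT) = 0.99883448
C = S_0 * exp(-qT) * N(d1) - K * exp(-rT) * N(d2)
N(d1) = 0.95802026; N(d2) = 0.95055242
C = 110.1200 * 0.99883448 * 0.95802026 - 96.5300 * 0.99891769 * 0.95055242 = 13.7167

Answer: Price = 13.7167


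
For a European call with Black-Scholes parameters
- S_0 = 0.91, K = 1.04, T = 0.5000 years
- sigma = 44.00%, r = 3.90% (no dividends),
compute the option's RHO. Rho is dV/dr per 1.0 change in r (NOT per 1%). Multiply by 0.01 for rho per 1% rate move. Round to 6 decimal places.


Answer: Rho = 0.153400

Derivation:
d1 = -0.2109472854; d2 = -0.5220742691
phi(d1) = 0.3901640794; exp(-qT) = 1.0000000000; exp(-rT) = 0.9806888952
N(d2) = 0.3008093105
Rho = K*T*exp(-rT)*N(d2) = 1.0400 * 0.5000 * 0.9806888952 * 0.3008093105 = 0.153400


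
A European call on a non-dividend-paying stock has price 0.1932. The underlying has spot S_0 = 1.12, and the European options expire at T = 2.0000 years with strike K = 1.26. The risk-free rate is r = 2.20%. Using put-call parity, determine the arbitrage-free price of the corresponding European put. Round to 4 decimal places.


Answer: Put price = 0.2790

Derivation:
Put-call parity: C - P = S_0 * exp(-qT) - K * exp(-rT).
S_0 * exp(-qT) = 1.1200 * 1.00000000 = 1.12000000
K * exp(-rT) = 1.2600 * 0.95695396 = 1.20576199
P = C - S*exp(-qT) + K*exp(-rT)
P = 0.1932 - 1.12000000 + 1.20576199 = 0.2790


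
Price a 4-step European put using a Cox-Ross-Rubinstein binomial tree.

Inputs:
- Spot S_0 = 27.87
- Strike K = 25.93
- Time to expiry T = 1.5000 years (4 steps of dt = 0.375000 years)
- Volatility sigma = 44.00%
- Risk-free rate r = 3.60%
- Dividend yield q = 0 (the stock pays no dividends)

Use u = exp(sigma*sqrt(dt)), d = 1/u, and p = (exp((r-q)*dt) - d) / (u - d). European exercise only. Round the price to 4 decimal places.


Answer: Price = V(0,0) = 4.0178

Derivation:
dt = T/N = 0.375000
u = exp(sigma*sqrt(dt)) = 1.309236; d = 1/u = 0.763804
p = (exp((r-q)*dt) - d) / (u - d) = 0.457962
Discount per step: exp(-r*dt) = 0.986591
Stock lattice S(k, i) with i counting down-moves:
  k=0: S(0,0) = 27.8700
  k=1: S(1,0) = 36.4884; S(1,1) = 21.2872
  k=2: S(2,0) = 47.7719; S(2,1) = 27.8700; S(2,2) = 16.2593
  k=3: S(3,0) = 62.5448; S(3,1) = 36.4884; S(3,2) = 21.2872; S(3,3) = 12.4189
  k=4: S(4,0) = 81.8859; S(4,1) = 47.7719; S(4,2) = 27.8700; S(4,3) = 16.2593; S(4,4) = 9.4856
Terminal payoffs V(N, i) = max(K - S_T, 0):
  V(4,0) = 0.000000; V(4,1) = 0.000000; V(4,2) = 0.000000; V(4,3) = 9.670732; V(4,4) = 16.444395
Backward induction: V(k, i) = exp(-r*dt) * [p * V(k+1, i) + (1-p) * V(k+1, i+1)].
  V(3,0) = exp(-r*dt) * [p*0.000000 + (1-p)*0.000000] = 0.000000
  V(3,1) = exp(-r*dt) * [p*0.000000 + (1-p)*0.000000] = 0.000000
  V(3,2) = exp(-r*dt) * [p*0.000000 + (1-p)*9.670732] = 5.171609
  V(3,3) = exp(-r*dt) * [p*9.670732 + (1-p)*16.444395] = 13.163401
  V(2,0) = exp(-r*dt) * [p*0.000000 + (1-p)*0.000000] = 0.000000
  V(2,1) = exp(-r*dt) * [p*0.000000 + (1-p)*5.171609] = 2.765617
  V(2,2) = exp(-r*dt) * [p*5.171609 + (1-p)*13.163401] = 9.376026
  V(1,0) = exp(-r*dt) * [p*0.000000 + (1-p)*2.765617] = 1.478967
  V(1,1) = exp(-r*dt) * [p*2.765617 + (1-p)*9.376026] = 6.263575
  V(0,0) = exp(-r*dt) * [p*1.478967 + (1-p)*6.263575] = 4.017796


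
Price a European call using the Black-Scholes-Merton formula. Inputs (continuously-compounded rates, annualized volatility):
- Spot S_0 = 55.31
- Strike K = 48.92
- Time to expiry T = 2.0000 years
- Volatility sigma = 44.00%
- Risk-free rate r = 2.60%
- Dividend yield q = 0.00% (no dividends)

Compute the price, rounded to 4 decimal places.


d1 = (ln(S/K) + (r - q + 0.5*sigma^2) * T) / (sigma * sqrt(T)) = 0.59198885
d2 = d1 - sigma * sqrt(T) = -0.03026511
exp(-rT) = 0.94932887; exp(-qT) = 1.00000000
C = S_0 * exp(-qT) * N(d1) - K * exp(-rT) * N(d2)
N(d1) = 0.72307097; N(d2) = 0.48792781
C = 55.3100 * 1.00000000 * 0.72307097 - 48.9200 * 0.94932887 * 0.48792781 = 17.3331

Answer: Price = 17.3331


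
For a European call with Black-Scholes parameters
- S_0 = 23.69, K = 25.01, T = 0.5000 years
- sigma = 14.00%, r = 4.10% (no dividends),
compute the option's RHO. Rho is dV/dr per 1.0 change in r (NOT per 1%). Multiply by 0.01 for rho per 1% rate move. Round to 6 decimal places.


Answer: Rho = 4.266052

Derivation:
d1 = -0.2911535074; d2 = -0.3901484567
phi(d1) = 0.3823863800; exp(-qT) = 1.0000000000; exp(-rT) = 0.9797086965
N(d2) = 0.3482133865
Rho = K*T*exp(-rT)*N(d2) = 25.0100 * 0.5000 * 0.9797086965 * 0.3482133865 = 4.266052


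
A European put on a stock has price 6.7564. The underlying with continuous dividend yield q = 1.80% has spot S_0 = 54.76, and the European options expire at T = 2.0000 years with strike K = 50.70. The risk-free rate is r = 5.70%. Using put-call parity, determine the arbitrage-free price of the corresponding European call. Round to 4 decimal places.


Answer: Call price = 14.3426

Derivation:
Put-call parity: C - P = S_0 * exp(-qT) - K * exp(-rT).
S_0 * exp(-qT) = 54.7600 * 0.96464029 = 52.82370247
K * exp(-rT) = 50.7000 * 0.89225796 = 45.23747836
C = P + S*exp(-qT) - K*exp(-rT)
C = 6.7564 + 52.82370247 - 45.23747836 = 14.3426


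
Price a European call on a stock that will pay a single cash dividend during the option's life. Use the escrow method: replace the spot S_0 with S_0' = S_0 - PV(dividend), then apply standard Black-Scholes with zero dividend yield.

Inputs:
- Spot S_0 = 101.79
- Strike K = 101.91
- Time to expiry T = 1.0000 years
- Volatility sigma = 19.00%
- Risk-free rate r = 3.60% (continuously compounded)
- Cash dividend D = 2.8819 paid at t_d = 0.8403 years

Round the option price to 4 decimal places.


PV(D) = D * exp(-r * t_d) = 2.8819 * 0.97020218 = 2.79602565
S_0' = S_0 - PV(D) = 101.7900 - 2.79602565 = 98.99397435
d1 = (ln(S_0'/K) + (r + sigma^2/2)*T) / (sigma*sqrt(T)) = 0.13167849
d2 = d1 - sigma*sqrt(T) = -0.05832151
exp(-rT) = 0.96464029
N(d1) = 0.55238070; N(d2) = 0.47674627
C = S_0' * N(d1) - K * exp(-rT) * N(d2) = 98.99397435 * 0.55238070 - 101.9100 * 0.96464029 * 0.47674627 = 7.8151

Answer: Price = 7.8151


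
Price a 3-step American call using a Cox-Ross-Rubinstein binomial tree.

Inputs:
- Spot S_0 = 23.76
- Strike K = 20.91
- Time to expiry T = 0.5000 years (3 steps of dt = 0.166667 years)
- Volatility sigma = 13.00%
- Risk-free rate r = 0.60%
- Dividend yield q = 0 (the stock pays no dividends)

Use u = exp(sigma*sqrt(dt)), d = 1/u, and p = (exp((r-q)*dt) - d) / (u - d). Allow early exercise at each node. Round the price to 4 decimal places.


Answer: Price = V(0,0) = 2.9952

Derivation:
dt = T/N = 0.166667
u = exp(sigma*sqrt(dt)) = 1.054506; d = 1/u = 0.948311
p = (exp((r-q)*dt) - d) / (u - d) = 0.496156
Discount per step: exp(-r*dt) = 0.999000
Stock lattice S(k, i) with i counting down-moves:
  k=0: S(0,0) = 23.7600
  k=1: S(1,0) = 25.0551; S(1,1) = 22.5319
  k=2: S(2,0) = 26.4207; S(2,1) = 23.7600; S(2,2) = 21.3672
  k=3: S(3,0) = 27.8608; S(3,1) = 25.0551; S(3,2) = 22.5319; S(3,3) = 20.2628
Terminal payoffs V(N, i) = max(S_T - K, 0):
  V(3,0) = 6.950790; V(3,1) = 4.145059; V(3,2) = 1.621880; V(3,3) = 0.000000
Backward induction: V(k, i) = exp(-r*dt) * [p * V(k+1, i) + (1-p) * V(k+1, i+1)]; then take max(V_cont, immediate exercise) for American.
  V(2,0) = exp(-r*dt) * [p*6.950790 + (1-p)*4.145059] = 5.531606; exercise = 5.510707; V(2,0) = max -> 5.531606
  V(2,1) = exp(-r*dt) * [p*4.145059 + (1-p)*1.621880] = 2.870900; exercise = 2.850000; V(2,1) = max -> 2.870900
  V(2,2) = exp(-r*dt) * [p*1.621880 + (1-p)*0.000000] = 0.803902; exercise = 0.457241; V(2,2) = max -> 0.803902
  V(1,0) = exp(-r*dt) * [p*5.531606 + (1-p)*2.870900] = 4.186837; exercise = 4.145059; V(1,0) = max -> 4.186837
  V(1,1) = exp(-r*dt) * [p*2.870900 + (1-p)*0.803902] = 1.827628; exercise = 1.621880; V(1,1) = max -> 1.827628
  V(0,0) = exp(-r*dt) * [p*4.186837 + (1-p)*1.827628] = 2.995168; exercise = 2.850000; V(0,0) = max -> 2.995168


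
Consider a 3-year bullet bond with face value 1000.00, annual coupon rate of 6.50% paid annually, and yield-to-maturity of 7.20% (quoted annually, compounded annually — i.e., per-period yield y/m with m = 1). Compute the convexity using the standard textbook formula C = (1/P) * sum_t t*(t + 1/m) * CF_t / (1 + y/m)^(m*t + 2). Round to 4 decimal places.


Answer: Convexity = 9.6039

Derivation:
Coupon per period c = face * coupon_rate / m = 65.000000
Periods per year m = 1; per-period yield y/m = 0.072000
Number of cashflows N = 3
Cashflows (t years, CF_t, discount factor 1/(1+y/m)^(m*t), PV):
  t = 1.0000: CF_t = 65.000000, DF = 0.932836, PV = 60.634328
  t = 2.0000: CF_t = 65.000000, DF = 0.870183, PV = 56.561873
  t = 3.0000: CF_t = 1065.000000, DF = 0.811738, PV = 864.500506
Price P = sum_t PV_t = 981.696708
Convexity numerator sum_t t*(t + 1/m) * CF_t / (1+y/m)^(m*t + 2):
  t = 1.0000: term = 105.525883
  t = 2.0000: term = 295.314972
  t = 3.0000: term = 9027.280287
Convexity = (1/P) * sum = 9428.121143 / 981.696708 = 9.603904


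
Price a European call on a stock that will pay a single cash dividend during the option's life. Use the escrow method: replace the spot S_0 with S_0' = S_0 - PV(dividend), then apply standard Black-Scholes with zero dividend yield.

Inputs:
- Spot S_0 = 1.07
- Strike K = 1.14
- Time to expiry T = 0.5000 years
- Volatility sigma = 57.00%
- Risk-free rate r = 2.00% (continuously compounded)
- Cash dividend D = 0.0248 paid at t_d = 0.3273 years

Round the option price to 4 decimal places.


Answer: Price = 0.1350

Derivation:
PV(D) = D * exp(-r * t_d) = 0.0248 * 0.99347538 = 0.02463819
S_0' = S_0 - PV(D) = 1.0700 - 0.02463819 = 1.04536181
d1 = (ln(S_0'/K) + (r + sigma^2/2)*T) / (sigma*sqrt(T)) = 0.01131320
d2 = d1 - sigma*sqrt(T) = -0.39173767
exp(-rT) = 0.99004983
N(d1) = 0.50451322; N(d2) = 0.34762603
C = S_0' * N(d1) - K * exp(-rT) * N(d2) = 1.04536181 * 0.50451322 - 1.1400 * 0.99004983 * 0.34762603 = 0.1350


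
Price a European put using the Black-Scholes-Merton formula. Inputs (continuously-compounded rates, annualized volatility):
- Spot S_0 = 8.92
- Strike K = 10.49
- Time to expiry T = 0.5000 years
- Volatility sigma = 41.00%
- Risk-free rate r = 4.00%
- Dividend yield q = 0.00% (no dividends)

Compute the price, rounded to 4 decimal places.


Answer: Price = 1.9169

Derivation:
d1 = (ln(S/K) + (r - q + 0.5*sigma^2) * T) / (sigma * sqrt(T)) = -0.34528016
d2 = d1 - sigma * sqrt(T) = -0.63519394
exp(-rT) = 0.98019867; exp(-qT) = 1.00000000
P = K * exp(-rT) * N(-d2) - S_0 * exp(-qT) * N(-d1)
N(-d1) = 0.63505812; N(-d2) = 0.73734903
P = 10.4900 * 0.98019867 * 0.73734903 - 8.9200 * 1.00000000 * 0.63505812 = 1.9169


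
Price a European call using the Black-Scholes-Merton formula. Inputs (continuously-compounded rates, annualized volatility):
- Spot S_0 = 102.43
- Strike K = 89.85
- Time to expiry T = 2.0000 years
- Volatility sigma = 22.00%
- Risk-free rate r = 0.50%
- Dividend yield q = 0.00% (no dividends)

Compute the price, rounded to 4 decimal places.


Answer: Price = 19.7499

Derivation:
d1 = (ln(S/K) + (r - q + 0.5*sigma^2) * T) / (sigma * sqrt(T)) = 0.60887687
d2 = d1 - sigma * sqrt(T) = 0.29774989
exp(-rT) = 0.99004983; exp(-qT) = 1.00000000
C = S_0 * exp(-qT) * N(d1) - K * exp(-rT) * N(d2)
N(d1) = 0.72869697; N(d2) = 0.61705297
C = 102.4300 * 1.00000000 * 0.72869697 - 89.8500 * 0.99004983 * 0.61705297 = 19.7499


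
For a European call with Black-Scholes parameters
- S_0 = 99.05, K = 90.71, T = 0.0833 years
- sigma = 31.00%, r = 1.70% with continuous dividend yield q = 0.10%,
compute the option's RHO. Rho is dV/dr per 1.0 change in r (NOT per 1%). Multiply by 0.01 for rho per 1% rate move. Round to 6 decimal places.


d1 = 1.0427079690; d2 = 0.9532365770
phi(d1) = 0.2316428606; exp(-qT) = 0.9999167035; exp(-rT) = 0.9985849022
N(d2) = 0.8297648911
Rho = K*T*exp(-rT)*N(d2) = 90.7100 * 0.0833 * 0.9985849022 * 0.8297648911 = 6.260950

Answer: Rho = 6.260950


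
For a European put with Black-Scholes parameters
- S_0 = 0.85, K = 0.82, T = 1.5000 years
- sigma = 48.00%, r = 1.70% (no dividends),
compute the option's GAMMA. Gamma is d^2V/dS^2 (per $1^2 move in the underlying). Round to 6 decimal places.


Answer: Gamma = 0.737449

Derivation:
d1 = 0.3984367389; d2 = -0.1894407994
phi(d1) = 0.3685000430; exp(-qT) = 1.0000000000; exp(-rT) = 0.9748223790
Gamma = exp(-qT) * phi(d1) / (S * sigma * sqrt(T)) = 1.0000000000 * 0.3685000430 / (0.8500 * 0.4800 * 1.2247448714) = 0.737449


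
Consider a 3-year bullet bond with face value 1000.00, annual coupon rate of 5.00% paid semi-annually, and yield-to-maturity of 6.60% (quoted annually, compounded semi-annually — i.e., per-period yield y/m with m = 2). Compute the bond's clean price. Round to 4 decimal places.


Coupon per period c = face * coupon_rate / m = 25.000000
Periods per year m = 2; per-period yield y/m = 0.033000
Number of cashflows N = 6
Cashflows (t years, CF_t, discount factor 1/(1+y/m)^(m*t), PV):
  t = 0.5000: CF_t = 25.000000, DF = 0.968054, PV = 24.201355
  t = 1.0000: CF_t = 25.000000, DF = 0.937129, PV = 23.428224
  t = 1.5000: CF_t = 25.000000, DF = 0.907192, PV = 22.679791
  t = 2.0000: CF_t = 25.000000, DF = 0.878211, PV = 21.955267
  t = 2.5000: CF_t = 25.000000, DF = 0.850156, PV = 21.253889
  t = 3.0000: CF_t = 1025.000000, DF = 0.822997, PV = 843.571573
Price P = sum_t PV_t = 957.090099

Answer: Price = 957.0901


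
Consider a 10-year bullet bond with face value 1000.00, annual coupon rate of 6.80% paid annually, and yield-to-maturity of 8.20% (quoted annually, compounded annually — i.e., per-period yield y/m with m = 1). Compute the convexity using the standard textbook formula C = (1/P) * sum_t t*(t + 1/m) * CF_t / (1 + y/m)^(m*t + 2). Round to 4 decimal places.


Coupon per period c = face * coupon_rate / m = 68.000000
Periods per year m = 1; per-period yield y/m = 0.082000
Number of cashflows N = 10
Cashflows (t years, CF_t, discount factor 1/(1+y/m)^(m*t), PV):
  t = 1.0000: CF_t = 68.000000, DF = 0.924214, PV = 62.846580
  t = 2.0000: CF_t = 68.000000, DF = 0.854172, PV = 58.083716
  t = 3.0000: CF_t = 68.000000, DF = 0.789438, PV = 53.681808
  t = 4.0000: CF_t = 68.000000, DF = 0.729610, PV = 49.613500
  t = 5.0000: CF_t = 68.000000, DF = 0.674316, PV = 45.853512
  t = 6.0000: CF_t = 68.000000, DF = 0.623213, PV = 42.378477
  t = 7.0000: CF_t = 68.000000, DF = 0.575982, PV = 39.166800
  t = 8.0000: CF_t = 68.000000, DF = 0.532331, PV = 36.198521
  t = 9.0000: CF_t = 68.000000, DF = 0.491988, PV = 33.455195
  t = 10.0000: CF_t = 1068.000000, DF = 0.454703, PV = 485.622326
Price P = sum_t PV_t = 906.900436
Convexity numerator sum_t t*(t + 1/m) * CF_t / (1+y/m)^(m*t + 2):
  t = 1.0000: term = 107.363615
  t = 2.0000: term = 297.681003
  t = 3.0000: term = 550.242149
  t = 4.0000: term = 847.569546
  t = 5.0000: term = 1175.003992
  t = 6.0000: term = 1520.337882
  t = 7.0000: term = 1873.490921
  t = 8.0000: term = 2226.223698
  t = 9.0000: term = 2571.885048
  t = 10.0000: term = 45628.564790
Convexity = (1/P) * sum = 56798.362644 / 906.900436 = 62.629105

Answer: Convexity = 62.6291


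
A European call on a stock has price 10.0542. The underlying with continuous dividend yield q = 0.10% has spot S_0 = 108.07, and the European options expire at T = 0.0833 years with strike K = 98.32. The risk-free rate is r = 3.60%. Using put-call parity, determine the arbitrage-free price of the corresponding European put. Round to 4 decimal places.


Answer: Put price = 0.0188

Derivation:
Put-call parity: C - P = S_0 * exp(-qT) - K * exp(-rT).
S_0 * exp(-qT) = 108.0700 * 0.99991670 = 108.06099814
K * exp(-rT) = 98.3200 * 0.99700569 = 98.02559963
P = C - S*exp(-qT) + K*exp(-rT)
P = 10.0542 - 108.06099814 + 98.02559963 = 0.0188


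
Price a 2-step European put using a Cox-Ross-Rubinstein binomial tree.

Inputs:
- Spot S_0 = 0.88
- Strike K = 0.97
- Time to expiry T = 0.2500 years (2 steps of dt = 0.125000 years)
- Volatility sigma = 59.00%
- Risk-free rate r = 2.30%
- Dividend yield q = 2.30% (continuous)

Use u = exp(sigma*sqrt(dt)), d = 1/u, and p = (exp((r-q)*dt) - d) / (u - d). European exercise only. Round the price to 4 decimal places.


Answer: Price = V(0,0) = 0.1624

Derivation:
dt = T/N = 0.125000
u = exp(sigma*sqrt(dt)) = 1.231948; d = 1/u = 0.811723
p = (exp((r-q)*dt) - d) / (u - d) = 0.448039
Discount per step: exp(-r*dt) = 0.997129
Stock lattice S(k, i) with i counting down-moves:
  k=0: S(0,0) = 0.8800
  k=1: S(1,0) = 1.0841; S(1,1) = 0.7143
  k=2: S(2,0) = 1.3356; S(2,1) = 0.8800; S(2,2) = 0.5798
Terminal payoffs V(N, i) = max(K - S_T, 0):
  V(2,0) = 0.000000; V(2,1) = 0.090000; V(2,2) = 0.390174
Backward induction: V(k, i) = exp(-r*dt) * [p * V(k+1, i) + (1-p) * V(k+1, i+1)].
  V(1,0) = exp(-r*dt) * [p*0.000000 + (1-p)*0.090000] = 0.049534
  V(1,1) = exp(-r*dt) * [p*0.090000 + (1-p)*0.390174] = 0.254950
  V(0,0) = exp(-r*dt) * [p*0.049534 + (1-p)*0.254950] = 0.162448


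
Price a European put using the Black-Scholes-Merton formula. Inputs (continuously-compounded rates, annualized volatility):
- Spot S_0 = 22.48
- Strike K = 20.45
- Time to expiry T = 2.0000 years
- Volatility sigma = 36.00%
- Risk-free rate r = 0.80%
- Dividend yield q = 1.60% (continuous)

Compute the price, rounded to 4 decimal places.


Answer: Price = 3.4351

Derivation:
d1 = (ln(S/K) + (r - q + 0.5*sigma^2) * T) / (sigma * sqrt(T)) = 0.40902816
d2 = d1 - sigma * sqrt(T) = -0.10008872
exp(-rT) = 0.98412732; exp(-qT) = 0.96850658
P = K * exp(-rT) * N(-d2) - S_0 * exp(-qT) * N(-d1)
N(-d1) = 0.34125950; N(-d2) = 0.53986306
P = 20.4500 * 0.98412732 * 0.53986306 - 22.4800 * 0.96850658 * 0.34125950 = 3.4351


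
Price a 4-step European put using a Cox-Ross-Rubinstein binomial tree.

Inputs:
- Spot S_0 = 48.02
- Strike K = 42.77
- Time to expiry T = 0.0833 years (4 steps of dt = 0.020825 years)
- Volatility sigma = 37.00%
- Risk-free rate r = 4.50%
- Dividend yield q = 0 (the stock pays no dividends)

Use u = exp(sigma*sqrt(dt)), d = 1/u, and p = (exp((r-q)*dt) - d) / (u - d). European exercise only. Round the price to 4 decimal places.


dt = T/N = 0.020825
u = exp(sigma*sqrt(dt)) = 1.054845; d = 1/u = 0.948006
p = (exp((r-q)*dt) - d) / (u - d) = 0.495430
Discount per step: exp(-r*dt) = 0.999063
Stock lattice S(k, i) with i counting down-moves:
  k=0: S(0,0) = 48.0200
  k=1: S(1,0) = 50.6537; S(1,1) = 45.5233
  k=2: S(2,0) = 53.4318; S(2,1) = 48.0200; S(2,2) = 43.1563
  k=3: S(3,0) = 56.3623; S(3,1) = 50.6537; S(3,2) = 45.5233; S(3,3) = 40.9125
  k=4: S(4,0) = 59.4535; S(4,1) = 53.4318; S(4,2) = 48.0200; S(4,3) = 43.1563; S(4,4) = 38.7853
Terminal payoffs V(N, i) = max(K - S_T, 0):
  V(4,0) = 0.000000; V(4,1) = 0.000000; V(4,2) = 0.000000; V(4,3) = 0.000000; V(4,4) = 3.984723
Backward induction: V(k, i) = exp(-r*dt) * [p * V(k+1, i) + (1-p) * V(k+1, i+1)].
  V(3,0) = exp(-r*dt) * [p*0.000000 + (1-p)*0.000000] = 0.000000
  V(3,1) = exp(-r*dt) * [p*0.000000 + (1-p)*0.000000] = 0.000000
  V(3,2) = exp(-r*dt) * [p*0.000000 + (1-p)*0.000000] = 0.000000
  V(3,3) = exp(-r*dt) * [p*0.000000 + (1-p)*3.984723] = 2.008688
  V(2,0) = exp(-r*dt) * [p*0.000000 + (1-p)*0.000000] = 0.000000
  V(2,1) = exp(-r*dt) * [p*0.000000 + (1-p)*0.000000] = 0.000000
  V(2,2) = exp(-r*dt) * [p*0.000000 + (1-p)*2.008688] = 1.012574
  V(1,0) = exp(-r*dt) * [p*0.000000 + (1-p)*0.000000] = 0.000000
  V(1,1) = exp(-r*dt) * [p*0.000000 + (1-p)*1.012574] = 0.510436
  V(0,0) = exp(-r*dt) * [p*0.000000 + (1-p)*0.510436] = 0.257309

Answer: Price = V(0,0) = 0.2573


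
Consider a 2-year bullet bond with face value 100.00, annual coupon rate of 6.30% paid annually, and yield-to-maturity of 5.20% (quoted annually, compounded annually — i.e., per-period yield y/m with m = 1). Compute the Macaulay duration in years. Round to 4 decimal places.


Answer: Macaulay duration = 1.9413 years

Derivation:
Coupon per period c = face * coupon_rate / m = 6.300000
Periods per year m = 1; per-period yield y/m = 0.052000
Number of cashflows N = 2
Cashflows (t years, CF_t, discount factor 1/(1+y/m)^(m*t), PV):
  t = 1.0000: CF_t = 6.300000, DF = 0.950570, PV = 5.988593
  t = 2.0000: CF_t = 106.300000, DF = 0.903584, PV = 96.050977
Price P = sum_t PV_t = 102.039570
Macaulay numerator sum_t t * PV_t:
  t * PV_t at t = 1.0000: 5.988593
  t * PV_t at t = 2.0000: 192.101953
Macaulay duration D = (sum_t t * PV_t) / P = 198.090546 / 102.039570 = 1.941311


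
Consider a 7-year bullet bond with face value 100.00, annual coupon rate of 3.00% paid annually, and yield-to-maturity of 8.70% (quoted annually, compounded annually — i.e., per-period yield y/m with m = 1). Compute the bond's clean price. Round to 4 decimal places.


Answer: Price = 71.0211

Derivation:
Coupon per period c = face * coupon_rate / m = 3.000000
Periods per year m = 1; per-period yield y/m = 0.087000
Number of cashflows N = 7
Cashflows (t years, CF_t, discount factor 1/(1+y/m)^(m*t), PV):
  t = 1.0000: CF_t = 3.000000, DF = 0.919963, PV = 2.759890
  t = 2.0000: CF_t = 3.000000, DF = 0.846332, PV = 2.538997
  t = 3.0000: CF_t = 3.000000, DF = 0.778595, PV = 2.335784
  t = 4.0000: CF_t = 3.000000, DF = 0.716278, PV = 2.148835
  t = 5.0000: CF_t = 3.000000, DF = 0.658950, PV = 1.976849
  t = 6.0000: CF_t = 3.000000, DF = 0.606209, PV = 1.818628
  t = 7.0000: CF_t = 103.000000, DF = 0.557690, PV = 57.442114
Price P = sum_t PV_t = 71.021097


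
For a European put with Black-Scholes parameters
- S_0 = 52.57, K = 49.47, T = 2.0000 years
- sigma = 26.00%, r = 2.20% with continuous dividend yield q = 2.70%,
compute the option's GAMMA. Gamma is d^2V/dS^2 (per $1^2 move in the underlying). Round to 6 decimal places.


Answer: Gamma = 0.018566

Derivation:
d1 = 0.3219489527; d2 = -0.0457465735
phi(d1) = 0.3787934924; exp(-qT) = 0.9474321065; exp(-rT) = 0.9569539575
Gamma = exp(-qT) * phi(d1) / (S * sigma * sqrt(T)) = 0.9474321065 * 0.3787934924 / (52.5700 * 0.2600 * 1.4142135624) = 0.018566


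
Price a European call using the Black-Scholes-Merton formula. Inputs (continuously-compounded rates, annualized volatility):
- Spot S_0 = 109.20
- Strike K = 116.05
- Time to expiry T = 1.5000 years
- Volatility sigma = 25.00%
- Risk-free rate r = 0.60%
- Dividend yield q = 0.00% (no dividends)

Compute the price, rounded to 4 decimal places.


Answer: Price = 10.9288

Derivation:
d1 = (ln(S/K) + (r - q + 0.5*sigma^2) * T) / (sigma * sqrt(T)) = -0.01621585
d2 = d1 - sigma * sqrt(T) = -0.32240207
exp(-rT) = 0.99104038; exp(-qT) = 1.00000000
C = S_0 * exp(-qT) * N(d1) - K * exp(-rT) * N(d2)
N(d1) = 0.49353110; N(d2) = 0.37357406
C = 109.2000 * 1.00000000 * 0.49353110 - 116.0500 * 0.99104038 * 0.37357406 = 10.9288


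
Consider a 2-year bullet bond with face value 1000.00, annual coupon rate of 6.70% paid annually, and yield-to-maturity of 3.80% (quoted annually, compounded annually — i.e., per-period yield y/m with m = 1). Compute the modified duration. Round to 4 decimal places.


Answer: Modified duration = 1.8678

Derivation:
Coupon per period c = face * coupon_rate / m = 67.000000
Periods per year m = 1; per-period yield y/m = 0.038000
Number of cashflows N = 2
Cashflows (t years, CF_t, discount factor 1/(1+y/m)^(m*t), PV):
  t = 1.0000: CF_t = 67.000000, DF = 0.963391, PV = 64.547206
  t = 2.0000: CF_t = 1067.000000, DF = 0.928122, PV = 990.306689
Price P = sum_t PV_t = 1054.853895
First compute Macaulay numerator sum_t t * PV_t:
  t * PV_t at t = 1.0000: 64.547206
  t * PV_t at t = 2.0000: 1980.613378
Macaulay duration D = 2045.160584 / 1054.853895 = 1.938809
Modified duration = D / (1 + y/m) = 1.938809 / (1 + 0.038000) = 1.867832


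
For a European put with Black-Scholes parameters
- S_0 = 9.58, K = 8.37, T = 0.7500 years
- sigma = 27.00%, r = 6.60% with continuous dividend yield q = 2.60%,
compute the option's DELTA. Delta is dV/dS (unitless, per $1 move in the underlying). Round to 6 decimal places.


Answer: Delta = -0.201384

Derivation:
d1 = 0.8226651476; d2 = 0.5888382885
phi(d1) = 0.2844131041; exp(-qT) = 0.9806888952; exp(-rT) = 0.9517051581
N(-d1) = 0.2053492200
Delta = -exp(-qT) * N(-d1) = -0.9806888952 * 0.2053492200 = -0.201384


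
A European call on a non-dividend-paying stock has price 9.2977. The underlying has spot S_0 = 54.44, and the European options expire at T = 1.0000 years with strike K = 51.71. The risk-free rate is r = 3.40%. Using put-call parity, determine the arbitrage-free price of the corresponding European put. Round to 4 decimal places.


Put-call parity: C - P = S_0 * exp(-qT) - K * exp(-rT).
S_0 * exp(-qT) = 54.4400 * 1.00000000 = 54.44000000
K * exp(-rT) = 51.7100 * 0.96657150 = 49.98141250
P = C - S*exp(-qT) + K*exp(-rT)
P = 9.2977 - 54.44000000 + 49.98141250 = 4.8391

Answer: Put price = 4.8391


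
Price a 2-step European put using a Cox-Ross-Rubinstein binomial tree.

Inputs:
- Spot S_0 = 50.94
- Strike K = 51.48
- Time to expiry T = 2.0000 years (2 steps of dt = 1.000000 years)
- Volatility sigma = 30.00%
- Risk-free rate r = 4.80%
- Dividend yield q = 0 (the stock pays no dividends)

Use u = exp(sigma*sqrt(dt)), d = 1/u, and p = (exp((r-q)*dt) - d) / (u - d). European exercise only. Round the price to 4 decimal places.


dt = T/N = 1.000000
u = exp(sigma*sqrt(dt)) = 1.349859; d = 1/u = 0.740818
p = (exp((r-q)*dt) - d) / (u - d) = 0.506292
Discount per step: exp(-r*dt) = 0.953134
Stock lattice S(k, i) with i counting down-moves:
  k=0: S(0,0) = 50.9400
  k=1: S(1,0) = 68.7618; S(1,1) = 37.7373
  k=2: S(2,0) = 92.8187; S(2,1) = 50.9400; S(2,2) = 27.9565
Terminal payoffs V(N, i) = max(K - S_T, 0):
  V(2,0) = 0.000000; V(2,1) = 0.540000; V(2,2) = 23.523535
Backward induction: V(k, i) = exp(-r*dt) * [p * V(k+1, i) + (1-p) * V(k+1, i+1)].
  V(1,0) = exp(-r*dt) * [p*0.000000 + (1-p)*0.540000] = 0.254108
  V(1,1) = exp(-r*dt) * [p*0.540000 + (1-p)*23.523535] = 11.330047
  V(0,0) = exp(-r*dt) * [p*0.254108 + (1-p)*11.330047] = 5.454200

Answer: Price = V(0,0) = 5.4542


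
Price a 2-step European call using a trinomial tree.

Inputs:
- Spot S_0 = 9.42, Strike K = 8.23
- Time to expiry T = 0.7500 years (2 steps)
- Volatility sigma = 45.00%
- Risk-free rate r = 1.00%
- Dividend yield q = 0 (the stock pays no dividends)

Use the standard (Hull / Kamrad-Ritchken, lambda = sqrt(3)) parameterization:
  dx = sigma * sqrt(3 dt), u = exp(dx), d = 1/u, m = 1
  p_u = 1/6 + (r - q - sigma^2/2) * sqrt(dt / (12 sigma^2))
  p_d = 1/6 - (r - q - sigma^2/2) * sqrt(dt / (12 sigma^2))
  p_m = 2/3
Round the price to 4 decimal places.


dt = T/N = 0.375000; dx = sigma*sqrt(3*dt) = 0.477297
u = exp(dx) = 1.611712; d = 1/u = 0.620458
p_u = 0.130820, p_m = 0.666667, p_d = 0.202513
Discount per step: exp(-r*dt) = 0.996257
Stock lattice S(k, j) with j the centered position index:
  k=0: S(0,+0) = 9.4200
  k=1: S(1,-1) = 5.8447; S(1,+0) = 9.4200; S(1,+1) = 15.1823
  k=2: S(2,-2) = 3.6264; S(2,-1) = 5.8447; S(2,+0) = 9.4200; S(2,+1) = 15.1823; S(2,+2) = 24.4695
Terminal payoffs V(N, j) = max(S_T - K, 0):
  V(2,-2) = 0.000000; V(2,-1) = 0.000000; V(2,+0) = 1.190000; V(2,+1) = 6.952329; V(2,+2) = 16.239544
Backward induction: V(k, j) = exp(-r*dt) * [p_u * V(k+1, j+1) + p_m * V(k+1, j) + p_d * V(k+1, j-1)]
  V(1,-1) = exp(-r*dt) * [p_u*1.190000 + p_m*0.000000 + p_d*0.000000] = 0.155093
  V(1,+0) = exp(-r*dt) * [p_u*6.952329 + p_m*1.190000 + p_d*0.000000] = 1.696465
  V(1,+1) = exp(-r*dt) * [p_u*16.239544 + p_m*6.952329 + p_d*1.190000] = 6.974136
  V(0,+0) = exp(-r*dt) * [p_u*6.974136 + p_m*1.696465 + p_d*0.155093] = 2.066978

Answer: Price = V(0,0) = 2.0670
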